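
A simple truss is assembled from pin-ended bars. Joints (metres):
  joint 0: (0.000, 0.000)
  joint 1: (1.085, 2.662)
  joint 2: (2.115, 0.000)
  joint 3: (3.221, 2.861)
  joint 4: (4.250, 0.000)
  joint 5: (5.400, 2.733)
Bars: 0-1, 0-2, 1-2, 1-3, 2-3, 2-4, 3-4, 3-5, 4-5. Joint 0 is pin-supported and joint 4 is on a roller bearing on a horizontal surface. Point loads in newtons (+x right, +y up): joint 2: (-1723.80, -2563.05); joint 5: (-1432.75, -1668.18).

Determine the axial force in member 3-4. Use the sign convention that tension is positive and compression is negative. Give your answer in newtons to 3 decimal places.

N=6 nodes, M=9 members, R=3 reactions → 2N=12, M+R=12
member 0 (0-1): L=2.8746, (cx,cy)=(0.3774,0.9260)
member 1 (0-2): L=2.1150, (cx,cy)=(1.0000,0.0000)
member 2 (1-2): L=2.8543, (cx,cy)=(0.3609,-0.9326)
member 3 (1-3): L=2.1452, (cx,cy)=(0.9957,0.0928)
member 4 (2-3): L=3.0673, (cx,cy)=(0.3606,0.9327)
member 5 (2-4): L=2.1350, (cx,cy)=(1.0000,0.0000)
member 6 (3-4): L=3.0404, (cx,cy)=(0.3384,-0.9410)
member 7 (3-5): L=2.1828, (cx,cy)=(0.9983,-0.0586)
member 8 (4-5): L=2.9651, (cx,cy)=(0.3878,0.9217)
solve A·x = −loads:
  F[0-1] = -1897.8879 N (compression)
  F[0-2] = -2440.2102 N (compression)
  F[1-2] = +1749.8446 N (tension)
  F[1-3] = -1353.6191 N (compression)
  F[2-3] = +998.2596 N (tension)
  F[2-4] = -444.9132 N (compression)
  F[3-4] = -811.5381 N (compression)
  F[3-5] = -714.4093 N (compression)
  F[4-5] = -1855.2990 N (compression)
  Rx@0 = +3156.5500 N
  Ry@0 = +1757.5084 N
  Ry@4 = +2473.7216 N

-811.538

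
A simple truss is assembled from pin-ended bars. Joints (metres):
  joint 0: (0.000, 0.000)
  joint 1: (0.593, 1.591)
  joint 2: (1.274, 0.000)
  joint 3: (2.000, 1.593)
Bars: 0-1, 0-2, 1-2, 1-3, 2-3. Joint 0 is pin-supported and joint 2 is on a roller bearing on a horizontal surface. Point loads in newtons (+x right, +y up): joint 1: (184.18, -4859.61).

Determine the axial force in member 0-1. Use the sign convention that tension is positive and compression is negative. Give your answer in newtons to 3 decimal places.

N=4 nodes, M=5 members, R=3 reactions → 2N=8, M+R=8
member 0 (0-1): L=1.6979, (cx,cy)=(0.3493,0.9370)
member 1 (0-2): L=1.2740, (cx,cy)=(1.0000,0.0000)
member 2 (1-2): L=1.7306, (cx,cy)=(0.3935,-0.9193)
member 3 (1-3): L=1.4070, (cx,cy)=(1.0000,0.0014)
member 4 (2-3): L=1.7506, (cx,cy)=(0.4147,0.9100)
solve A·x = −loads:
  F[0-1] = -2526.7437 N (compression)
  F[0-2] = +1066.6477 N (tension)
  F[1-2] = -2710.6620 N (compression)
  F[1-3] = +0.0000 N (tension)
  F[2-3] = +0.0000 N (tension)
  Rx@0 = -184.1800 N
  Ry@0 = +2367.6327 N
  Ry@2 = +2491.9773 N

-2526.744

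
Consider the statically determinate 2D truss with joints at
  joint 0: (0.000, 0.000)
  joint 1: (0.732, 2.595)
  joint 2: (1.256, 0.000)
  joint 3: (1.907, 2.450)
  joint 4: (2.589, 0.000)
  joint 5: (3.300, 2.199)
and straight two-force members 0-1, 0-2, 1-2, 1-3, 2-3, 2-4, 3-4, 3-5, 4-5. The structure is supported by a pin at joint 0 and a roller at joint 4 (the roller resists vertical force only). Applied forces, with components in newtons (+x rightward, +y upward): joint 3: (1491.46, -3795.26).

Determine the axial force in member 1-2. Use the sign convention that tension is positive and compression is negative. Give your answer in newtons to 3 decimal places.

N=6 nodes, M=9 members, R=3 reactions → 2N=12, M+R=12
member 0 (0-1): L=2.6963, (cx,cy)=(0.2715,0.9624)
member 1 (0-2): L=1.2560, (cx,cy)=(1.0000,0.0000)
member 2 (1-2): L=2.6474, (cx,cy)=(0.1979,-0.9802)
member 3 (1-3): L=1.1839, (cx,cy)=(0.9925,-0.1225)
member 4 (2-3): L=2.5350, (cx,cy)=(0.2568,0.9665)
member 5 (2-4): L=1.3330, (cx,cy)=(1.0000,0.0000)
member 6 (3-4): L=2.5432, (cx,cy)=(0.2682,-0.9634)
member 7 (3-5): L=1.4154, (cx,cy)=(0.9842,-0.1773)
member 8 (4-5): L=2.3111, (cx,cy)=(0.3076,0.9515)
solve A·x = −loads:
  F[0-1] = +427.6931 N (tension)
  F[0-2] = +1375.3471 N (tension)
  F[1-2] = -445.6613 N (compression)
  F[1-3] = +205.8734 N (tension)
  F[2-3] = +452.0027 N (tension)
  F[2-4] = +1171.0608 N (tension)
  F[3-4] = -4366.8416 N (compression)
  F[3-5] = -0.0000 N (compression)
  F[4-5] = +0.0000 N (tension)
  Rx@0 = -1491.4600 N
  Ry@0 = -411.6298 N
  Ry@4 = +4206.8898 N

-445.661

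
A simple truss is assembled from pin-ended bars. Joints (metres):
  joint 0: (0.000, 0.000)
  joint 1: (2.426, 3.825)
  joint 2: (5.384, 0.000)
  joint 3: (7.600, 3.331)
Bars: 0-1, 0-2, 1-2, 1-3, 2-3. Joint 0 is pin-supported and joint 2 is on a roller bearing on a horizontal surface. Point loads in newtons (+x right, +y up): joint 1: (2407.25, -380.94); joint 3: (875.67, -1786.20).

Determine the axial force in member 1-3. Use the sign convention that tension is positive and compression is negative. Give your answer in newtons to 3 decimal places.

N=4 nodes, M=5 members, R=3 reactions → 2N=8, M+R=8
member 0 (0-1): L=4.5295, (cx,cy)=(0.5356,0.8445)
member 1 (0-2): L=5.3840, (cx,cy)=(1.0000,0.0000)
member 2 (1-2): L=4.8353, (cx,cy)=(0.6117,-0.7911)
member 3 (1-3): L=5.1975, (cx,cy)=(0.9955,-0.0950)
member 4 (2-3): L=4.0008, (cx,cy)=(0.5539,0.8326)
solve A·x = −loads:
  F[0-1] = +3289.4705 N (tension)
  F[0-2] = +1521.0682 N (tension)
  F[1-2] = -4227.3915 N (compression)
  F[1-3] = +1949.5242 N (tension)
  F[2-3] = -1922.8078 N (compression)
  Rx@0 = -3282.9200 N
  Ry@0 = -2777.8579 N
  Ry@2 = +4944.9979 N

1949.524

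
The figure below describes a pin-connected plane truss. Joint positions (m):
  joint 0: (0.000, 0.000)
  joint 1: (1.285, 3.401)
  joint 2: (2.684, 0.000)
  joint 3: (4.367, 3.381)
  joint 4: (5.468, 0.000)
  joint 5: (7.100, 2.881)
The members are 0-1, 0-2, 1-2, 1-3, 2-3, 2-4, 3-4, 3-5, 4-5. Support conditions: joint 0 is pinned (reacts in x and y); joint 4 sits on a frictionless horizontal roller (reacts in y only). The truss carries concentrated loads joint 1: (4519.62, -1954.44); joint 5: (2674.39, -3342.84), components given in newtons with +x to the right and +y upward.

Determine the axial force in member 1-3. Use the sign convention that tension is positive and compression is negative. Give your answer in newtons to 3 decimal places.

N=6 nodes, M=9 members, R=3 reactions → 2N=12, M+R=12
member 0 (0-1): L=3.6357, (cx,cy)=(0.3534,0.9355)
member 1 (0-2): L=2.6840, (cx,cy)=(1.0000,0.0000)
member 2 (1-2): L=3.6775, (cx,cy)=(0.3804,-0.9248)
member 3 (1-3): L=3.0821, (cx,cy)=(1.0000,-0.0065)
member 4 (2-3): L=3.7767, (cx,cy)=(0.4456,0.8952)
member 5 (2-4): L=2.7840, (cx,cy)=(1.0000,0.0000)
member 6 (3-4): L=3.5558, (cx,cy)=(0.3096,-0.9509)
member 7 (3-5): L=2.7784, (cx,cy)=(0.9837,-0.1800)
member 8 (4-5): L=3.3111, (cx,cy)=(0.4929,0.8701)
solve A·x = −loads:
  F[0-1] = +3979.6573 N (tension)
  F[0-2] = +5787.4266 N (tension)
  F[1-2] = -6133.3183 N (compression)
  F[1-3] = -779.8066 N (compression)
  F[2-3] = +6336.0659 N (tension)
  F[2-4] = +630.6758 N (tension)
  F[3-4] = -6767.0433 N (compression)
  F[3-5] = +4207.7544 N (tension)
  F[4-5] = -2971.6312 N (compression)
  Rx@0 = -7194.0100 N
  Ry@0 = -3722.7940 N
  Ry@4 = +9020.0740 N

-779.807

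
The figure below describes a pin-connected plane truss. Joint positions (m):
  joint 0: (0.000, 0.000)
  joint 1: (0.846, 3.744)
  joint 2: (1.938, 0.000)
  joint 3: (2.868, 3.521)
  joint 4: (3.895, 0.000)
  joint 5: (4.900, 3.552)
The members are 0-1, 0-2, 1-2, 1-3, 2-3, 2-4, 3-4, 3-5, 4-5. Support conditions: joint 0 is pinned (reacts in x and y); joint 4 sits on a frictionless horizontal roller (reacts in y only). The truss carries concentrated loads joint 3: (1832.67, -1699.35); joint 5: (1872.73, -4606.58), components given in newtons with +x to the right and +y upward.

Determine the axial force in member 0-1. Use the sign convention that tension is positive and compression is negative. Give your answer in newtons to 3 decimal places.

4208.539

N=6 nodes, M=9 members, R=3 reactions → 2N=12, M+R=12
member 0 (0-1): L=3.8384, (cx,cy)=(0.2204,0.9754)
member 1 (0-2): L=1.9380, (cx,cy)=(1.0000,0.0000)
member 2 (1-2): L=3.9000, (cx,cy)=(0.2800,-0.9600)
member 3 (1-3): L=2.0343, (cx,cy)=(0.9940,-0.1096)
member 4 (2-3): L=3.6417, (cx,cy)=(0.2554,0.9668)
member 5 (2-4): L=1.9570, (cx,cy)=(1.0000,0.0000)
member 6 (3-4): L=3.6677, (cx,cy)=(0.2800,-0.9600)
member 7 (3-5): L=2.0322, (cx,cy)=(0.9999,0.0153)
member 8 (4-5): L=3.6914, (cx,cy)=(0.2723,0.9622)
solve A·x = −loads:
  F[0-1] = +4208.5389 N (tension)
  F[0-2] = +2777.8178 N (tension)
  F[1-2] = -4528.3129 N (compression)
  F[1-3] = +2208.8216 N (tension)
  F[2-3] = +4496.2633 N (tension)
  F[2-4] = +361.6716 N (tension)
  F[3-4] = -5995.5712 N (compression)
  F[3-5] = +3190.2523 N (tension)
  F[4-5] = -4837.9943 N (compression)
  Rx@0 = -3705.4000 N
  Ry@0 = -4105.0445 N
  Ry@4 = +10410.9745 N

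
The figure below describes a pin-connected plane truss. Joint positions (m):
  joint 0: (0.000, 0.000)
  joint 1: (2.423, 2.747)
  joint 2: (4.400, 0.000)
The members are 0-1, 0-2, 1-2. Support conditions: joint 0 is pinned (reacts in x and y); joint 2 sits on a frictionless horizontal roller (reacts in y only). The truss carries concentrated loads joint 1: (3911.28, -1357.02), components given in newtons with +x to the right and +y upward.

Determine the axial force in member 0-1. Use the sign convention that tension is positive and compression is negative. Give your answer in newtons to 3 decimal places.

2443.031

N=3 nodes, M=3 members, R=3 reactions → 2N=6, M+R=6
member 0 (0-1): L=3.6629, (cx,cy)=(0.6615,0.7499)
member 1 (0-2): L=4.4000, (cx,cy)=(1.0000,0.0000)
member 2 (1-2): L=3.3845, (cx,cy)=(0.5841,-0.8117)
solve A·x = −loads:
  F[0-1] = +2443.0308 N (tension)
  F[0-2] = +2295.2268 N (tension)
  F[1-2] = -3929.2325 N (compression)
  Rx@0 = -3911.2800 N
  Ry@0 = -1832.1495 N
  Ry@2 = +3189.1695 N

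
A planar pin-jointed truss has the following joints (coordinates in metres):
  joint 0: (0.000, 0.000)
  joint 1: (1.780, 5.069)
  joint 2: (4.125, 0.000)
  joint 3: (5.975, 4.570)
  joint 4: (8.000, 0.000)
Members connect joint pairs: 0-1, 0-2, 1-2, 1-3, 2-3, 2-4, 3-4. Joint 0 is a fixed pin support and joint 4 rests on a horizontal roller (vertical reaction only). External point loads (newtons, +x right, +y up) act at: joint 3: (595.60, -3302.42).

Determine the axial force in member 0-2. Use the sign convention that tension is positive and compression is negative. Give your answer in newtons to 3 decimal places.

N=5 nodes, M=7 members, R=3 reactions → 2N=10, M+R=10
member 0 (0-1): L=5.3724, (cx,cy)=(0.3313,0.9435)
member 1 (0-2): L=4.1250, (cx,cy)=(1.0000,0.0000)
member 2 (1-2): L=5.5851, (cx,cy)=(0.4199,-0.9076)
member 3 (1-3): L=4.2246, (cx,cy)=(0.9930,-0.1181)
member 4 (2-3): L=4.9303, (cx,cy)=(0.3752,0.9269)
member 5 (2-4): L=3.8750, (cx,cy)=(1.0000,0.0000)
member 6 (3-4): L=4.9986, (cx,cy)=(0.4051,-0.9143)
solve A·x = −loads:
  F[0-1] = -525.3619 N (compression)
  F[0-2] = +769.6631 N (tension)
  F[1-2] = +602.1074 N (tension)
  F[1-3] = -429.8757 N (compression)
  F[2-3] = -589.5427 N (compression)
  F[2-4] = +1243.6830 N (tension)
  F[3-4] = -3069.9330 N (compression)
  Rx@0 = -595.6000 N
  Ry@0 = +495.6886 N
  Ry@4 = +2806.7314 N

769.663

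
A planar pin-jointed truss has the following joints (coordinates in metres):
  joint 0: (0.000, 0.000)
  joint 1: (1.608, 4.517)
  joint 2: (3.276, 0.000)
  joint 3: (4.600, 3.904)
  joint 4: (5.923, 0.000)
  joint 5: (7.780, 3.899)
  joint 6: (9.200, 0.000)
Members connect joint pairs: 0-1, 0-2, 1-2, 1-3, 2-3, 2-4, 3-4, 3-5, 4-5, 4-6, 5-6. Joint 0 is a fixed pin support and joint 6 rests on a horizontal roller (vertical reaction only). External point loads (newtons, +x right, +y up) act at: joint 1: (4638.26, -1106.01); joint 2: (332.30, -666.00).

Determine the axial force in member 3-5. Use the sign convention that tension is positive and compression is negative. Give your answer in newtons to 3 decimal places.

N=7 nodes, M=11 members, R=3 reactions → 2N=14, M+R=14
member 0 (0-1): L=4.7947, (cx,cy)=(0.3354,0.9421)
member 1 (0-2): L=3.2760, (cx,cy)=(1.0000,0.0000)
member 2 (1-2): L=4.8151, (cx,cy)=(0.3464,-0.9381)
member 3 (1-3): L=3.0542, (cx,cy)=(0.9797,-0.2007)
member 4 (2-3): L=4.1224, (cx,cy)=(0.3212,0.9470)
member 5 (2-4): L=2.6470, (cx,cy)=(1.0000,0.0000)
member 6 (3-4): L=4.1221, (cx,cy)=(0.3210,-0.9471)
member 7 (3-5): L=3.1800, (cx,cy)=(1.0000,-0.0016)
member 8 (4-5): L=4.3186, (cx,cy)=(0.4300,0.9028)
member 9 (4-6): L=3.2770, (cx,cy)=(1.0000,0.0000)
member 10 (5-6): L=4.1495, (cx,cy)=(0.3422,-0.9396)
solve A·x = −loads:
  F[0-1] = +993.2641 N (tension)
  F[0-2] = +4637.4473 N (tension)
  F[1-2] = -1337.4428 N (compression)
  F[1-3] = -3921.6499 N (compression)
  F[2-3] = +2028.0796 N (tension)
  F[2-4] = +3190.4842 N (tension)
  F[3-4] = -2855.2315 N (compression)
  F[3-5] = -2274.0877 N (compression)
  F[4-5] = +2995.2181 N (tension)
  F[4-6] = +986.1516 N (tension)
  F[5-6] = -2881.7365 N (compression)
  Rx@0 = -4970.5600 N
  Ry@0 = -935.7401 N
  Ry@6 = +2707.7501 N

-2274.088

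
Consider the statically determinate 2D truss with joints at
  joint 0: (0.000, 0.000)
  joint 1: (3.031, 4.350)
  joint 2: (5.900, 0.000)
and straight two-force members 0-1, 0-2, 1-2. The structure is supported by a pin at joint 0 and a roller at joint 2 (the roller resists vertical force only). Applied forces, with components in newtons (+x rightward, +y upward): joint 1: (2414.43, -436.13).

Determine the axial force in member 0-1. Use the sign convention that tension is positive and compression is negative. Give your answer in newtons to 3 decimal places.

N=3 nodes, M=3 members, R=3 reactions → 2N=6, M+R=6
member 0 (0-1): L=5.3018, (cx,cy)=(0.5717,0.8205)
member 1 (0-2): L=5.9000, (cx,cy)=(1.0000,0.0000)
member 2 (1-2): L=5.2109, (cx,cy)=(0.5506,-0.8348)
solve A·x = −loads:
  F[0-1] = +1911.1632 N (tension)
  F[0-2] = +1321.8394 N (tension)
  F[1-2] = -2400.8352 N (compression)
  Rx@0 = -2414.4300 N
  Ry@0 = -1568.0531 N
  Ry@2 = +2004.1831 N

1911.163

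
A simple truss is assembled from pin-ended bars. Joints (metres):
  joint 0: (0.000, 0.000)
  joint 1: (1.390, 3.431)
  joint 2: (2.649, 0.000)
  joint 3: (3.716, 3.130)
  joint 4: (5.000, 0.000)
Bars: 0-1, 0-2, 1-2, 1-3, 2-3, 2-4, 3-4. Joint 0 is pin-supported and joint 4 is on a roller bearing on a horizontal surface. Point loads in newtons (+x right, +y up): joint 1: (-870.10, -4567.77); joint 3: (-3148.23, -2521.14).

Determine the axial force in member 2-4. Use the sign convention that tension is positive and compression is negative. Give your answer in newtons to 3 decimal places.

N=5 nodes, M=7 members, R=3 reactions → 2N=10, M+R=10
member 0 (0-1): L=3.7019, (cx,cy)=(0.3755,0.9268)
member 1 (0-2): L=2.6490, (cx,cy)=(1.0000,0.0000)
member 2 (1-2): L=3.6547, (cx,cy)=(0.3445,-0.9388)
member 3 (1-3): L=2.3454, (cx,cy)=(0.9917,-0.1283)
member 4 (2-3): L=3.3069, (cx,cy)=(0.3227,0.9465)
member 5 (2-4): L=2.3510, (cx,cy)=(1.0000,0.0000)
member 6 (3-4): L=3.3831, (cx,cy)=(0.3795,-0.9252)
solve A·x = −loads:
  F[0-1] = -7027.4223 N (compression)
  F[0-2] = -1379.6339 N (compression)
  F[1-2] = +2431.5398 N (tension)
  F[1-3] = -2627.9634 N (compression)
  F[2-3] = -2411.6983 N (compression)
  F[2-4] = +236.1644 N (tension)
  F[3-4] = -622.2542 N (compression)
  Rx@0 = +4018.3300 N
  Ry@0 = +6513.2133 N
  Ry@4 = +575.6967 N

236.164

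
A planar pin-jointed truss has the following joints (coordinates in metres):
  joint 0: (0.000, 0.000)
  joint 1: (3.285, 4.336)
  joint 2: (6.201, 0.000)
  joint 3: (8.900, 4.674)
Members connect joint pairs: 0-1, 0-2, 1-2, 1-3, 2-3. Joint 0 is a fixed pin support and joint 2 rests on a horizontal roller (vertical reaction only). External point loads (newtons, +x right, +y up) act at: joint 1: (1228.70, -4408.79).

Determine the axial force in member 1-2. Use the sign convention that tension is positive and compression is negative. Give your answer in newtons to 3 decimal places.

N=4 nodes, M=5 members, R=3 reactions → 2N=8, M+R=8
member 0 (0-1): L=5.4399, (cx,cy)=(0.6039,0.7971)
member 1 (0-2): L=6.2010, (cx,cy)=(1.0000,0.0000)
member 2 (1-2): L=5.2253, (cx,cy)=(0.5581,-0.8298)
member 3 (1-3): L=5.6252, (cx,cy)=(0.9982,0.0601)
member 4 (2-3): L=5.3973, (cx,cy)=(0.5001,0.8660)
solve A·x = −loads:
  F[0-1] = -1523.1373 N (compression)
  F[0-2] = +2148.4851 N (tension)
  F[1-2] = -3849.9722 N (compression)
  F[1-3] = -0.0000 N (compression)
  F[2-3] = +0.0000 N (tension)
  Rx@0 = -1228.7000 N
  Ry@0 = +1214.0604 N
  Ry@2 = +3194.7296 N

-3849.972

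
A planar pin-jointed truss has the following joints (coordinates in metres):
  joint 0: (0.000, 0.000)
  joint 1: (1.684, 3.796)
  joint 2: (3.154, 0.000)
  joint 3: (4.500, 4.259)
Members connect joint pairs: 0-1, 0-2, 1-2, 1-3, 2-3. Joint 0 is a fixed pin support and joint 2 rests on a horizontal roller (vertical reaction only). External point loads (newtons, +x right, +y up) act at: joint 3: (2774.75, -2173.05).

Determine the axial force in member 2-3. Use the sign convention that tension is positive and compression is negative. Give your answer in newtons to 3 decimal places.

-2908.584

N=4 nodes, M=5 members, R=3 reactions → 2N=8, M+R=8
member 0 (0-1): L=4.1528, (cx,cy)=(0.4055,0.9141)
member 1 (0-2): L=3.1540, (cx,cy)=(1.0000,0.0000)
member 2 (1-2): L=4.0707, (cx,cy)=(0.3611,-0.9325)
member 3 (1-3): L=2.8538, (cx,cy)=(0.9868,0.1622)
member 4 (2-3): L=4.4666, (cx,cy)=(0.3013,0.9535)
solve A·x = −loads:
  F[0-1] = +5113.5594 N (tension)
  F[0-2] = +701.1363 N (tension)
  F[1-2] = -4368.7235 N (compression)
  F[1-3] = +3700.2622 N (tension)
  F[2-3] = -2908.5836 N (compression)
  Rx@0 = -2774.7500 N
  Ry@0 = -4674.2503 N
  Ry@2 = +6847.3003 N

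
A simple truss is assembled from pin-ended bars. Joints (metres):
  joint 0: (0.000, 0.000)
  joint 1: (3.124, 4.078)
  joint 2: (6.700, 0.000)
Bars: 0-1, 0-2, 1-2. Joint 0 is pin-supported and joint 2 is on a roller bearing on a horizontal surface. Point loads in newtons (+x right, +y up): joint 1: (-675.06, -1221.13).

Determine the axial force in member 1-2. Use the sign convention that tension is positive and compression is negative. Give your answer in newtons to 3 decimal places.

-210.801

N=3 nodes, M=3 members, R=3 reactions → 2N=6, M+R=6
member 0 (0-1): L=5.1371, (cx,cy)=(0.6081,0.7938)
member 1 (0-2): L=6.7000, (cx,cy)=(1.0000,0.0000)
member 2 (1-2): L=5.4238, (cx,cy)=(0.6593,-0.7519)
solve A·x = −loads:
  F[0-1] = -1338.6043 N (compression)
  F[0-2] = +138.9842 N (tension)
  F[1-2] = -210.8014 N (compression)
  Rx@0 = +675.0600 N
  Ry@0 = +1062.6352 N
  Ry@2 = +158.4948 N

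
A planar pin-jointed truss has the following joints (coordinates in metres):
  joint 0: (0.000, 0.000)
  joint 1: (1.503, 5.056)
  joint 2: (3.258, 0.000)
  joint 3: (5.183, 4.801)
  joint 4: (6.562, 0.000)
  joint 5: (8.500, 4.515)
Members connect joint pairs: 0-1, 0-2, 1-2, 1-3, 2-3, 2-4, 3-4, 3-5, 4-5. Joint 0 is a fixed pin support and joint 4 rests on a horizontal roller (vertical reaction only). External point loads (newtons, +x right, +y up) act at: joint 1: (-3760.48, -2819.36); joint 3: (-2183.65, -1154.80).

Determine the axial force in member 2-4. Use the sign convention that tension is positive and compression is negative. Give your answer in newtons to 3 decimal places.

N=6 nodes, M=9 members, R=3 reactions → 2N=12, M+R=12
member 0 (0-1): L=5.2747, (cx,cy)=(0.2849,0.9585)
member 1 (0-2): L=3.2580, (cx,cy)=(1.0000,0.0000)
member 2 (1-2): L=5.3519, (cx,cy)=(0.3279,-0.9447)
member 3 (1-3): L=3.6888, (cx,cy)=(0.9976,-0.0691)
member 4 (2-3): L=5.1725, (cx,cy)=(0.3722,0.9282)
member 5 (2-4): L=3.3040, (cx,cy)=(1.0000,0.0000)
member 6 (3-4): L=4.9951, (cx,cy)=(0.2761,-0.9611)
member 7 (3-5): L=3.3293, (cx,cy)=(0.9963,-0.0859)
member 8 (4-5): L=4.9134, (cx,cy)=(0.3944,0.9189)
solve A·x = −loads:
  F[0-1] = -7210.2670 N (compression)
  F[0-2] = -3889.5880 N (compression)
  F[1-2] = +4310.0387 N (tension)
  F[1-3] = +293.2958 N (tension)
  F[2-3] = -4386.8256 N (compression)
  F[2-4] = -843.6555 N (compression)
  F[3-4] = +3055.9549 N (tension)
  F[3-5] = -0.0000 N (tension)
  F[4-5] = -0.0000 N (tension)
  Rx@0 = +5944.1300 N
  Ry@0 = +6911.3535 N
  Ry@4 = -2937.1935 N

-843.655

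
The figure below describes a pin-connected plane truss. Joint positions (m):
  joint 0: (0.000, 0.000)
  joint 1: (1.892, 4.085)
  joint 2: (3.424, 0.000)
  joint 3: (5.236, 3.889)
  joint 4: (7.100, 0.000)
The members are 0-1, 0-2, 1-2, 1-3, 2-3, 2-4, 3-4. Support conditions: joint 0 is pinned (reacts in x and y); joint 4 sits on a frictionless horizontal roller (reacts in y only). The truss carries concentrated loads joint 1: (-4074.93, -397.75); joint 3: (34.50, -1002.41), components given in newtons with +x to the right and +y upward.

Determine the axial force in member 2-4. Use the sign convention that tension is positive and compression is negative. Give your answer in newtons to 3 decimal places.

N=5 nodes, M=7 members, R=3 reactions → 2N=10, M+R=10
member 0 (0-1): L=4.5019, (cx,cy)=(0.4203,0.9074)
member 1 (0-2): L=3.4240, (cx,cy)=(1.0000,0.0000)
member 2 (1-2): L=4.3628, (cx,cy)=(0.3511,-0.9363)
member 3 (1-3): L=3.3497, (cx,cy)=(0.9983,-0.0585)
member 4 (2-3): L=4.2904, (cx,cy)=(0.4223,0.9064)
member 5 (2-4): L=3.6760, (cx,cy)=(1.0000,0.0000)
member 6 (3-4): L=4.3126, (cx,cy)=(0.4322,-0.9018)
solve A·x = −loads:
  F[0-1] = -3174.5096 N (compression)
  F[0-2] = -2706.2813 N (compression)
  F[1-2] = +2535.8281 N (tension)
  F[1-3] = +1853.5045 N (tension)
  F[2-3] = -2619.4216 N (compression)
  F[2-4] = -709.5510 N (compression)
  F[3-4] = +1641.6492 N (tension)
  Rx@0 = +4040.4300 N
  Ry@0 = +2880.5483 N
  Ry@4 = -1480.3883 N

-709.551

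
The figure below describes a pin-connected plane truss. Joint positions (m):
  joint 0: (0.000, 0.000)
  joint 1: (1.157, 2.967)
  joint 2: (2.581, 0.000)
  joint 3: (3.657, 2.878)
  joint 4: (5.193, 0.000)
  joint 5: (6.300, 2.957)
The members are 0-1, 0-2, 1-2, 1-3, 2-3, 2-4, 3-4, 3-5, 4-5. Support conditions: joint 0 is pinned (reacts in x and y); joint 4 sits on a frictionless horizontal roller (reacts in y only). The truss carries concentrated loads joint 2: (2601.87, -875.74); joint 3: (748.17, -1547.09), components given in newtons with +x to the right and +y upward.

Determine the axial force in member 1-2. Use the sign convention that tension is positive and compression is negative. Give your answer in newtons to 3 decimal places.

553.138

N=6 nodes, M=9 members, R=3 reactions → 2N=12, M+R=12
member 0 (0-1): L=3.1846, (cx,cy)=(0.3633,0.9317)
member 1 (0-2): L=2.5810, (cx,cy)=(1.0000,0.0000)
member 2 (1-2): L=3.2910, (cx,cy)=(0.4327,-0.9015)
member 3 (1-3): L=2.5016, (cx,cy)=(0.9994,-0.0356)
member 4 (2-3): L=3.0726, (cx,cy)=(0.3502,0.9367)
member 5 (2-4): L=2.6120, (cx,cy)=(1.0000,0.0000)
member 6 (3-4): L=3.2622, (cx,cy)=(0.4708,-0.8822)
member 7 (3-5): L=2.6442, (cx,cy)=(0.9996,0.0299)
member 8 (4-5): L=3.1574, (cx,cy)=(0.3506,0.9365)
solve A·x = −loads:
  F[0-1] = -518.9024 N (compression)
  F[0-2] = +3538.5624 N (tension)
  F[1-2] = +553.1376 N (tension)
  F[1-3] = -428.1314 N (compression)
  F[2-3] = +402.5543 N (tension)
  F[2-4] = +1035.0575 N (tension)
  F[3-4] = -2198.3080 N (compression)
  F[3-5] = -0.0000 N (compression)
  F[4-5] = +0.0000 N (tension)
  Rx@0 = -3350.0400 N
  Ry@0 = +483.4450 N
  Ry@4 = +1939.3850 N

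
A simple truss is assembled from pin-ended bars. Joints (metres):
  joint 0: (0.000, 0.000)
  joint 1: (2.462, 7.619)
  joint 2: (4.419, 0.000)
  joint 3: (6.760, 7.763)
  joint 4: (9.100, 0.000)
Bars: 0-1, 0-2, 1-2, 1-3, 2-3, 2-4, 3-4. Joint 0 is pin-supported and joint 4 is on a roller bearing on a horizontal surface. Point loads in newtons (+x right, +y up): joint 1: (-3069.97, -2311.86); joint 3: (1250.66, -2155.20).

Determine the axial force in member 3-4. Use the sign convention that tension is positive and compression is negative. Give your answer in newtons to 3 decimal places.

N=5 nodes, M=7 members, R=3 reactions → 2N=10, M+R=10
member 0 (0-1): L=8.0069, (cx,cy)=(0.3075,0.9516)
member 1 (0-2): L=4.4190, (cx,cy)=(1.0000,0.0000)
member 2 (1-2): L=7.8663, (cx,cy)=(0.2488,-0.9686)
member 3 (1-3): L=4.3004, (cx,cy)=(0.9994,0.0335)
member 4 (2-3): L=8.1083, (cx,cy)=(0.2887,0.9574)
member 5 (2-4): L=4.6810, (cx,cy)=(1.0000,0.0000)
member 6 (3-4): L=8.1080, (cx,cy)=(0.2886,-0.9574)
solve A·x = −loads:
  F[0-1] = -3934.6342 N (compression)
  F[0-2] = -609.4713 N (compression)
  F[1-2] = +1529.8223 N (tension)
  F[1-3] = +1480.3690 N (tension)
  F[2-3] = -1547.6304 N (compression)
  F[2-4] = +217.9478 N (tension)
  F[3-4] = -755.1805 N (compression)
  Rx@0 = +1819.3100 N
  Ry@0 = +3744.0135 N
  Ry@4 = +723.0465 N

-755.180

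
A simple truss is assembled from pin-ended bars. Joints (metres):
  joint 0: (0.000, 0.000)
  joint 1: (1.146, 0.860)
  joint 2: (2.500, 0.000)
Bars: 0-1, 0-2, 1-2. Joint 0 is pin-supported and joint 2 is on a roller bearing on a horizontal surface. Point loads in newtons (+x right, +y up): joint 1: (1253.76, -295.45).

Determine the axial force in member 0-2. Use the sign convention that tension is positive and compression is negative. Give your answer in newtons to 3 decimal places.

892.267

N=3 nodes, M=3 members, R=3 reactions → 2N=6, M+R=6
member 0 (0-1): L=1.4328, (cx,cy)=(0.7998,0.6002)
member 1 (0-2): L=2.5000, (cx,cy)=(1.0000,0.0000)
member 2 (1-2): L=1.6040, (cx,cy)=(0.8441,-0.5361)
solve A·x = −loads:
  F[0-1] = +451.9613 N (tension)
  F[0-2] = +892.2667 N (tension)
  F[1-2] = -1057.0336 N (compression)
  Rx@0 = -1253.7600 N
  Ry@0 = -271.2777 N
  Ry@2 = +566.7277 N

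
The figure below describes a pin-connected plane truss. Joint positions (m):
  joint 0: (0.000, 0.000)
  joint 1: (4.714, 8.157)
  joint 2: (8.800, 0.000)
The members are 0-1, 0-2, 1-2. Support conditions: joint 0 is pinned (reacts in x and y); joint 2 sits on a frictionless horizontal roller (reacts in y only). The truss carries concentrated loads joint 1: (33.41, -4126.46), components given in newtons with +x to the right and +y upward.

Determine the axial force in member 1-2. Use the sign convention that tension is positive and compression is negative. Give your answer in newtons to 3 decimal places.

-2506.927

N=3 nodes, M=3 members, R=3 reactions → 2N=6, M+R=6
member 0 (0-1): L=9.4212, (cx,cy)=(0.5004,0.8658)
member 1 (0-2): L=8.8000, (cx,cy)=(1.0000,0.0000)
member 2 (1-2): L=9.1232, (cx,cy)=(0.4479,-0.8941)
solve A·x = −loads:
  F[0-1] = -2177.1618 N (compression)
  F[0-2] = +1122.7801 N (tension)
  F[1-2] = -2506.9266 N (compression)
  Rx@0 = -33.4100 N
  Ry@0 = +1885.0216 N
  Ry@2 = +2241.4384 N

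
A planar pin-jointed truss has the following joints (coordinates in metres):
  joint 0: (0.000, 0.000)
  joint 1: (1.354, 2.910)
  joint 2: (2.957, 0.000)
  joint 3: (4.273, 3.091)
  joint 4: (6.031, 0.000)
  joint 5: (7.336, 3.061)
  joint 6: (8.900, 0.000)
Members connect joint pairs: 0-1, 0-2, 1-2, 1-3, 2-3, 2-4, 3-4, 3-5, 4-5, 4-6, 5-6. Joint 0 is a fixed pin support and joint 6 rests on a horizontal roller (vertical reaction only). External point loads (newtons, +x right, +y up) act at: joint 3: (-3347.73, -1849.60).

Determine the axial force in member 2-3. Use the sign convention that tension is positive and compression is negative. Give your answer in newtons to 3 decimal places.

N=7 nodes, M=11 members, R=3 reactions → 2N=14, M+R=14
member 0 (0-1): L=3.2096, (cx,cy)=(0.4219,0.9067)
member 1 (0-2): L=2.9570, (cx,cy)=(1.0000,0.0000)
member 2 (1-2): L=3.3223, (cx,cy)=(0.4825,-0.8759)
member 3 (1-3): L=2.9246, (cx,cy)=(0.9981,0.0619)
member 4 (2-3): L=3.3595, (cx,cy)=(0.3917,0.9201)
member 5 (2-4): L=3.0740, (cx,cy)=(1.0000,0.0000)
member 6 (3-4): L=3.5560, (cx,cy)=(0.4944,-0.8692)
member 7 (3-5): L=3.0631, (cx,cy)=(1.0000,-0.0098)
member 8 (4-5): L=3.3276, (cx,cy)=(0.3922,0.9199)
member 9 (4-6): L=2.8690, (cx,cy)=(1.0000,0.0000)
member 10 (5-6): L=3.4374, (cx,cy)=(0.4550,-0.8905)
solve A·x = −loads:
  F[0-1] = -2342.9530 N (compression)
  F[0-2] = -2359.3276 N (compression)
  F[1-2] = +2277.4745 N (tension)
  F[1-3] = -2091.2844 N (compression)
  F[2-3] = -2168.1069 N (compression)
  F[2-4] = -411.1490 N (compression)
  F[3-4] = +313.0891 N (tension)
  F[3-5] = +256.3758 N (tension)
  F[4-5] = -295.8520 N (compression)
  F[4-6] = -140.3370 N (compression)
  F[5-6] = +308.4376 N (tension)
  Rx@0 = +3347.7300 N
  Ry@0 = +2124.2621 N
  Ry@6 = -274.6621 N

-2168.107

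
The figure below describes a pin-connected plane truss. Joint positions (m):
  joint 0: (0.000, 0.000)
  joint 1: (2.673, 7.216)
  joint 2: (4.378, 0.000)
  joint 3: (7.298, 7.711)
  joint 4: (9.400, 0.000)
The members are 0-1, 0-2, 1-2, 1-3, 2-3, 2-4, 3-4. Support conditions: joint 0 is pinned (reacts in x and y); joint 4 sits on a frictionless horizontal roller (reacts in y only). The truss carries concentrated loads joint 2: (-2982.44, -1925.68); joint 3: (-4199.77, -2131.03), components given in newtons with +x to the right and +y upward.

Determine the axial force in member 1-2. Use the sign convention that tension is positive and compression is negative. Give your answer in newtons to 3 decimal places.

N=5 nodes, M=7 members, R=3 reactions → 2N=10, M+R=10
member 0 (0-1): L=7.6952, (cx,cy)=(0.3474,0.9377)
member 1 (0-2): L=4.3780, (cx,cy)=(1.0000,0.0000)
member 2 (1-2): L=7.4147, (cx,cy)=(0.2299,-0.9732)
member 3 (1-3): L=4.6514, (cx,cy)=(0.9943,0.1064)
member 4 (2-3): L=8.2454, (cx,cy)=(0.3541,0.9352)
member 5 (2-4): L=5.0220, (cx,cy)=(1.0000,0.0000)
member 6 (3-4): L=7.9924, (cx,cy)=(0.2630,-0.9648)
solve A·x = −loads:
  F[0-1] = -5279.2201 N (compression)
  F[0-2] = -5348.4153 N (compression)
  F[1-2] = +4764.6436 N (tension)
  F[1-3] = -2946.1490 N (compression)
  F[2-3] = -2899.1709 N (compression)
  F[2-4] = -243.6426 N (compression)
  F[3-4] = +926.3943 N (tension)
  Rx@0 = +7182.2100 N
  Ry@0 = +4950.4911 N
  Ry@4 = -893.7811 N

4764.644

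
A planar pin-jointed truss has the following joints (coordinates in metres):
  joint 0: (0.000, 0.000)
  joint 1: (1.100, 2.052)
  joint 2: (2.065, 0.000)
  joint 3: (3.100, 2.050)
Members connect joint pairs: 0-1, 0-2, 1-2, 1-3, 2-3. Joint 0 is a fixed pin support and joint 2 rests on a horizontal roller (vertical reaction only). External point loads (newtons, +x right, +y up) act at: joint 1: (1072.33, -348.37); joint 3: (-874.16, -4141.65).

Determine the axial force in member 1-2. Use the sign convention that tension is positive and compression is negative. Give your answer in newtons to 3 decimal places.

N=4 nodes, M=5 members, R=3 reactions → 2N=8, M+R=8
member 0 (0-1): L=2.3282, (cx,cy)=(0.4725,0.8814)
member 1 (0-2): L=2.0650, (cx,cy)=(1.0000,0.0000)
member 2 (1-2): L=2.2676, (cx,cy)=(0.4256,-0.9049)
member 3 (1-3): L=2.0000, (cx,cy)=(1.0000,-0.0010)
member 4 (2-3): L=2.2965, (cx,cy)=(0.4507,0.8927)
solve A·x = −loads:
  F[0-1] = +2394.9682 N (tension)
  F[0-2] = -933.3561 N (compression)
  F[1-2] = -2718.8850 N (compression)
  F[1-3] = +1216.2547 N (tension)
  F[2-3] = -4638.2133 N (compression)
  Rx@0 = -198.1700 N
  Ry@0 = -2110.8106 N
  Ry@2 = +6600.8306 N

-2718.885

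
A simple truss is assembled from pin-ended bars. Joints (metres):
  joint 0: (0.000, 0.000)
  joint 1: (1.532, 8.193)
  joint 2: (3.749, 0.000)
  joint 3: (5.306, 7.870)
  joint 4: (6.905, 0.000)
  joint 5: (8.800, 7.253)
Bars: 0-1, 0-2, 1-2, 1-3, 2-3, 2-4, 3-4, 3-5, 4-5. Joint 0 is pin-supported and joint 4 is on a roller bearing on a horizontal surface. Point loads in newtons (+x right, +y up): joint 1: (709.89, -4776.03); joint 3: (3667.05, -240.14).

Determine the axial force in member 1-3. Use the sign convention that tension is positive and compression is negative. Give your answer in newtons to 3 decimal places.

1186.092

N=6 nodes, M=9 members, R=3 reactions → 2N=12, M+R=12
member 0 (0-1): L=8.3350, (cx,cy)=(0.1838,0.9830)
member 1 (0-2): L=3.7490, (cx,cy)=(1.0000,0.0000)
member 2 (1-2): L=8.4877, (cx,cy)=(0.2612,-0.9653)
member 3 (1-3): L=3.7878, (cx,cy)=(0.9964,-0.0853)
member 4 (2-3): L=8.0225, (cx,cy)=(0.1941,0.9810)
member 5 (2-4): L=3.1560, (cx,cy)=(1.0000,0.0000)
member 6 (3-4): L=8.0308, (cx,cy)=(0.1991,-0.9800)
member 7 (3-5): L=3.5481, (cx,cy)=(0.9848,-0.1739)
member 8 (4-5): L=7.4965, (cx,cy)=(0.2528,0.9675)
solve A·x = −loads:
  F[0-1] = +1271.5134 N (tension)
  F[0-2] = +4143.2318 N (tension)
  F[1-2] = -6347.3793 N (compression)
  F[1-3] = +1186.0917 N (tension)
  F[2-3] = +6245.7802 N (tension)
  F[2-4] = +1273.1089 N (tension)
  F[3-4] = -6394.0458 N (compression)
  F[3-5] = +0.0000 N (tension)
  F[4-5] = -0.0000 N (compression)
  Rx@0 = -4376.9400 N
  Ry@0 = -1249.8507 N
  Ry@4 = +6266.0207 N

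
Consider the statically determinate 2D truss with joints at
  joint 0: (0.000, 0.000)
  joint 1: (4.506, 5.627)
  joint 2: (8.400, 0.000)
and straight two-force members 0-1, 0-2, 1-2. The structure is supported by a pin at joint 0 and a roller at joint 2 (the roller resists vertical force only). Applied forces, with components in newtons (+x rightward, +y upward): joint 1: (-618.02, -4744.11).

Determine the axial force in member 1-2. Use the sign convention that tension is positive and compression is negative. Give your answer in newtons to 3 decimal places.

N=3 nodes, M=3 members, R=3 reactions → 2N=6, M+R=6
member 0 (0-1): L=7.2088, (cx,cy)=(0.6251,0.7806)
member 1 (0-2): L=8.4000, (cx,cy)=(1.0000,0.0000)
member 2 (1-2): L=6.8430, (cx,cy)=(0.5691,-0.8223)
solve A·x = −loads:
  F[0-1] = -3347.8489 N (compression)
  F[0-2] = +1474.6103 N (tension)
  F[1-2] = -2591.3528 N (compression)
  Rx@0 = +618.0200 N
  Ry@0 = +2613.2337 N
  Ry@2 = +2130.8763 N

-2591.353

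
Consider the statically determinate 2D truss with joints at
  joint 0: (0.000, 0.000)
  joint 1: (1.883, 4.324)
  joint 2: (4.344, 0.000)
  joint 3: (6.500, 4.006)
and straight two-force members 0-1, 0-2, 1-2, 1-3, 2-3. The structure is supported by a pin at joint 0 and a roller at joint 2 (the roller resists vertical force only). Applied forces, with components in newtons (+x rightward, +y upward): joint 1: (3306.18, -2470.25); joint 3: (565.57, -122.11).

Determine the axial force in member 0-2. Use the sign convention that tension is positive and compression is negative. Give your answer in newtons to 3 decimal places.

2794.529

N=4 nodes, M=5 members, R=3 reactions → 2N=8, M+R=8
member 0 (0-1): L=4.7162, (cx,cy)=(0.3993,0.9168)
member 1 (0-2): L=4.3440, (cx,cy)=(1.0000,0.0000)
member 2 (1-2): L=4.9753, (cx,cy)=(0.4946,-0.8691)
member 3 (1-3): L=4.6279, (cx,cy)=(0.9976,-0.0687)
member 4 (2-3): L=4.5493, (cx,cy)=(0.4739,0.8806)
solve A·x = −loads:
  F[0-1] = +2698.0361 N (tension)
  F[0-2] = +2794.5294 N (tension)
  F[1-2] = -5736.8122 N (compression)
  F[1-3] = +610.1664 N (tension)
  F[2-3] = -91.0587 N (compression)
  Rx@0 = -3871.7500 N
  Ry@0 = -2473.6601 N
  Ry@2 = +5066.0201 N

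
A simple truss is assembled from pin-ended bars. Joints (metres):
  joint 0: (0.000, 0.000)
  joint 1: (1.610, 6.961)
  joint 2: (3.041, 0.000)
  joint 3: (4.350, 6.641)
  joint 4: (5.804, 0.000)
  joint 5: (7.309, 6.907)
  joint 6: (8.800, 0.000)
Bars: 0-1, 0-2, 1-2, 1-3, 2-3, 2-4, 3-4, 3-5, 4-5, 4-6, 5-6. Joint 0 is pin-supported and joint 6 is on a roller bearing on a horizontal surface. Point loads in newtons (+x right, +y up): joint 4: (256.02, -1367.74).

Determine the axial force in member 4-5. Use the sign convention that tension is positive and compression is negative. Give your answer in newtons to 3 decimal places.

N=7 nodes, M=11 members, R=3 reactions → 2N=14, M+R=14
member 0 (0-1): L=7.1448, (cx,cy)=(0.2253,0.9743)
member 1 (0-2): L=3.0410, (cx,cy)=(1.0000,0.0000)
member 2 (1-2): L=7.1066, (cx,cy)=(0.2014,-0.9795)
member 3 (1-3): L=2.7586, (cx,cy)=(0.9932,-0.1160)
member 4 (2-3): L=6.7688, (cx,cy)=(0.1934,0.9811)
member 5 (2-4): L=2.7630, (cx,cy)=(1.0000,0.0000)
member 6 (3-4): L=6.7983, (cx,cy)=(0.2139,-0.9769)
member 7 (3-5): L=2.9709, (cx,cy)=(0.9960,0.0895)
member 8 (4-5): L=7.0691, (cx,cy)=(0.2129,0.9771)
member 9 (4-6): L=2.9960, (cx,cy)=(1.0000,0.0000)
member 10 (5-6): L=7.0661, (cx,cy)=(0.2110,-0.9775)
solve A·x = −loads:
  F[0-1] = -477.9460 N (compression)
  F[0-2] = +363.7203 N (tension)
  F[1-2] = +500.2422 N (tension)
  F[1-3] = -209.8472 N (compression)
  F[2-3] = -499.4235 N (compression)
  F[2-4] = +561.0331 N (tension)
  F[3-4] = +439.9556 N (tension)
  F[3-5] = -400.7187 N (compression)
  F[4-5] = +959.9730 N (tension)
  F[4-6] = +194.7316 N (tension)
  F[5-6] = -922.8655 N (compression)
  Rx@0 = -256.0200 N
  Ry@0 = +465.6533 N
  Ry@6 = +902.0867 N

959.973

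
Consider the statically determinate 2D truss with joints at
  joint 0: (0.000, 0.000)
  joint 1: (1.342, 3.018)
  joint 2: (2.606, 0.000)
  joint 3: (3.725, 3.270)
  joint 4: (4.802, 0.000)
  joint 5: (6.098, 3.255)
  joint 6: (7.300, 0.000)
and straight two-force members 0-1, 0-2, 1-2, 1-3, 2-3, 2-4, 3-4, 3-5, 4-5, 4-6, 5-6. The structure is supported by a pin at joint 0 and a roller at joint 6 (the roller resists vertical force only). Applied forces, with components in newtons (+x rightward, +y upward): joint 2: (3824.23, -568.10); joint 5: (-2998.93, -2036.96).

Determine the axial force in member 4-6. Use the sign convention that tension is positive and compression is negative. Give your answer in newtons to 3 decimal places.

209.443

N=7 nodes, M=11 members, R=3 reactions → 2N=14, M+R=14
member 0 (0-1): L=3.3029, (cx,cy)=(0.4063,0.9137)
member 1 (0-2): L=2.6060, (cx,cy)=(1.0000,0.0000)
member 2 (1-2): L=3.2720, (cx,cy)=(0.3863,-0.9224)
member 3 (1-3): L=2.3963, (cx,cy)=(0.9945,0.1052)
member 4 (2-3): L=3.4562, (cx,cy)=(0.3238,0.9461)
member 5 (2-4): L=2.1960, (cx,cy)=(1.0000,0.0000)
member 6 (3-4): L=3.4428, (cx,cy)=(0.3128,-0.9498)
member 7 (3-5): L=2.3730, (cx,cy)=(1.0000,-0.0063)
member 8 (4-5): L=3.5035, (cx,cy)=(0.3699,0.9291)
member 9 (4-6): L=2.4980, (cx,cy)=(1.0000,0.0000)
member 10 (5-6): L=3.4698, (cx,cy)=(0.3464,-0.9381)
solve A·x = −loads:
  F[0-1] = -2230.2827 N (compression)
  F[0-2] = +1731.4795 N (tension)
  F[1-2] = +2016.2163 N (tension)
  F[1-3] = -1694.4545 N (compression)
  F[2-3] = -1365.1290 N (compression)
  F[2-4] = -871.8841 N (compression)
  F[3-4] = +1564.8716 N (tension)
  F[3-5] = -2616.6328 N (compression)
  F[4-5] = -1599.8117 N (compression)
  F[4-6] = +209.4430 N (tension)
  F[5-6] = -604.6049 N (compression)
  Rx@0 = -825.3000 N
  Ry@0 = +2037.8910 N
  Ry@6 = +567.1690 N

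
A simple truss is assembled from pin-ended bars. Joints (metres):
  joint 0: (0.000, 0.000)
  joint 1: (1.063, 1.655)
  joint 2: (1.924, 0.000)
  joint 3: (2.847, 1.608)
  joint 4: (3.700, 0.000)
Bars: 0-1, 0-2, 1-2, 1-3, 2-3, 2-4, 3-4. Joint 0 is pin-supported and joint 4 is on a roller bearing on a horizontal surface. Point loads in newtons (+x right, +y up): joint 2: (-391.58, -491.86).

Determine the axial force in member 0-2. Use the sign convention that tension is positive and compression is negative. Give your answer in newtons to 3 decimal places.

-239.939

N=5 nodes, M=7 members, R=3 reactions → 2N=10, M+R=10
member 0 (0-1): L=1.9670, (cx,cy)=(0.5404,0.8414)
member 1 (0-2): L=1.9240, (cx,cy)=(1.0000,0.0000)
member 2 (1-2): L=1.8656, (cx,cy)=(0.4615,-0.8871)
member 3 (1-3): L=1.7846, (cx,cy)=(0.9997,-0.0263)
member 4 (2-3): L=1.8541, (cx,cy)=(0.4978,0.8673)
member 5 (2-4): L=1.7760, (cx,cy)=(1.0000,0.0000)
member 6 (3-4): L=1.8202, (cx,cy)=(0.4686,-0.8834)
solve A·x = −loads:
  F[0-1] = -280.5975 N (compression)
  F[0-2] = -239.9385 N (compression)
  F[1-2] = +274.3955 N (tension)
  F[1-3] = -278.3774 N (compression)
  F[2-3] = +286.4543 N (tension)
  F[2-4] = +135.6775 N (tension)
  F[3-4] = -289.5259 N (compression)
  Rx@0 = +391.5800 N
  Ry@0 = +236.0928 N
  Ry@4 = +255.7672 N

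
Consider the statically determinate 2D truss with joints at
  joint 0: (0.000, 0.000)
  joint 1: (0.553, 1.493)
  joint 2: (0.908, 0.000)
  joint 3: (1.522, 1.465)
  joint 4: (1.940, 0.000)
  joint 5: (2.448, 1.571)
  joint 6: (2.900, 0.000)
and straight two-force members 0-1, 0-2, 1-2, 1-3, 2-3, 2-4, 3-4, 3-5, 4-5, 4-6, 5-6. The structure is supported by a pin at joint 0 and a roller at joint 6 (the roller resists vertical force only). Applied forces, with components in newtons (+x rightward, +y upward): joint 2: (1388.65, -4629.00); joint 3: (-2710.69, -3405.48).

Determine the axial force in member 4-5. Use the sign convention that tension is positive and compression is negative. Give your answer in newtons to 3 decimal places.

N=7 nodes, M=11 members, R=3 reactions → 2N=14, M+R=14
member 0 (0-1): L=1.5921, (cx,cy)=(0.3473,0.9377)
member 1 (0-2): L=0.9080, (cx,cy)=(1.0000,0.0000)
member 2 (1-2): L=1.5346, (cx,cy)=(0.2313,-0.9729)
member 3 (1-3): L=0.9694, (cx,cy)=(0.9996,-0.0289)
member 4 (2-3): L=1.5885, (cx,cy)=(0.3865,0.9223)
member 5 (2-4): L=1.0320, (cx,cy)=(1.0000,0.0000)
member 6 (3-4): L=1.5235, (cx,cy)=(0.2744,-0.9616)
member 7 (3-5): L=0.9320, (cx,cy)=(0.9935,0.1137)
member 8 (4-5): L=1.6511, (cx,cy)=(0.3077,0.9515)
member 9 (4-6): L=0.9600, (cx,cy)=(1.0000,0.0000)
member 10 (5-6): L=1.6347, (cx,cy)=(0.2765,-0.9610)
solve A·x = −loads:
  F[0-1] = -6576.6548 N (compression)
  F[0-2] = +962.2612 N (tension)
  F[1-2] = +6451.3146 N (tension)
  F[1-3] = -3778.2399 N (compression)
  F[2-3] = -1786.1608 N (compression)
  F[2-4] = +1756.3902 N (tension)
  F[3-4] = -2082.8511 N (compression)
  F[3-5] = -1192.6474 N (compression)
  F[4-5] = +2105.0294 N (tension)
  F[4-6] = +537.2441 N (tension)
  F[5-6] = -1943.0300 N (compression)
  Rx@0 = +1322.0400 N
  Ry@0 = +6167.2001 N
  Ry@6 = +1867.2799 N

2105.029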